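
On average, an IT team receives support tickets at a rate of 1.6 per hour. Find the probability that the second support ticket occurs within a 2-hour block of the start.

Over the interval, μ = 1.6 × 2 = 3.2 (a 2-hour block = 2 hours).
The second arrival falls in the interval iff at least 2 events occur there: P(S_2 ≤ t) = P(N ≥ 2) = 1 − P(N ≤ 1) ≈ 0.8288.

0.8288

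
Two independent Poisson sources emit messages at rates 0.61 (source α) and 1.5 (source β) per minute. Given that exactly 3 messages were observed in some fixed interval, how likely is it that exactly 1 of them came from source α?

0.4383

Given the total, each event is independently from source α with probability p = λ_α/(λ_α+λ_β) = 0.61/2.11 ≈ 0.2891.
So K ~ Binomial(3, 0.61/2.11): P(K = 1) = C(3,1) · (0.61/2.11)^1 · (1.5/2.11)^2 ≈ 0.4383.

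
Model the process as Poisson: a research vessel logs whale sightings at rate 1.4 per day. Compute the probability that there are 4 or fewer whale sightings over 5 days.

0.1730

Over the interval, μ = 1.4 × 5 = 7 (5 days).
P(N ≤ 4) = Σ_{j=0}^{4} e^(−μ) μ^j/j! ≈ 0.1730.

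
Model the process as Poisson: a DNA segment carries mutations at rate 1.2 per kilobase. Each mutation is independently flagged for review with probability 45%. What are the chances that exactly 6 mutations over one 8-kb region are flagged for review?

Thinning: the mutations that are flagged for review themselves form a Poisson process with rate 0.45 × 1.2 = 0.54 per kilobase.
Over the interval, μ = 0.54 × 8 = 4.32 (an 8-kb region = 8 kilobases).
P(N = 6) = e^(−4.32) · 4.32^6/6! ≈ 0.1201.

0.1201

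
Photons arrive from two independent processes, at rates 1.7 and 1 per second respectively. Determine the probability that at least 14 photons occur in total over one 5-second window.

Independent Poisson processes superpose: combined rate λ = 1.7 + 1 = 2.7 per second.
Over the interval, μ = 2.7 × 5 = 13.5 (a 5-second window = 5 seconds).
P(N ≥ 14) = 1 − P(N ≤ 13) ≈ 0.4818.

0.4818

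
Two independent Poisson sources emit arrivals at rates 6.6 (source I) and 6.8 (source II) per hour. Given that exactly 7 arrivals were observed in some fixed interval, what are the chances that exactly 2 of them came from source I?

0.1714

Given the total, each event is independently from source I with probability p = λ_I/(λ_I+λ_II) = 6.6/13.4 ≈ 0.4925.
So K ~ Binomial(7, 6.6/13.4): P(K = 2) = C(7,2) · (6.6/13.4)^2 · (6.8/13.4)^5 ≈ 0.1714.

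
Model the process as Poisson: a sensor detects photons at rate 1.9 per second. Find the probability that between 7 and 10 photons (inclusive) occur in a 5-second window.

Over the interval, μ = 1.9 × 5 = 9.5 (a 5-second window = 5 seconds).
P(7 ≤ N ≤ 10) = Σ_{j=7}^{10} e^(−9.5) · 9.5^j/j! ≈ 0.4804.

0.4804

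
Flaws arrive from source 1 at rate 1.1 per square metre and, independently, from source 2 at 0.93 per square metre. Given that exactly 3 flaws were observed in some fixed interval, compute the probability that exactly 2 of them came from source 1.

0.4036

Given the total, each event is independently from source 1 with probability p = λ_1/(λ_1+λ_2) = 1.1/2.03 ≈ 0.5419.
So K ~ Binomial(3, 1.1/2.03): P(K = 2) = C(3,2) · (1.1/2.03)^2 · (0.93/2.03)^1 ≈ 0.4036.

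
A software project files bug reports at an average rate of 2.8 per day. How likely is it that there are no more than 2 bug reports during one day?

0.4695

With mean μ = 2.8 per day,
P(N ≤ 2) = Σ_{j=0}^{2} e^(−μ) μ^j/j! ≈ 0.4695.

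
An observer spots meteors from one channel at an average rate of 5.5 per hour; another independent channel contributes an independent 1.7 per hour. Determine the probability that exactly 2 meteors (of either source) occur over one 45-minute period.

Independent Poisson processes superpose: combined rate λ = 5.5 + 1.7 = 7.2 per hour.
Over the interval, μ = 7.2 × 0.75 = 5.4 (a 45-minute period = 0.75 hours).
P(N = 2) = e^(−5.4) · 5.4^2/2! ≈ 0.0659.

0.0659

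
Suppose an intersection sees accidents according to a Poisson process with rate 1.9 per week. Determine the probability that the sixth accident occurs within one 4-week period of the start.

Over the interval, μ = 1.9 × 4 = 7.6 (a 4-week period = 4 weeks).
The sixth arrival falls in the interval iff at least 6 events occur there: P(S_6 ≤ t) = P(N ≥ 6) = 1 − P(N ≤ 5) ≈ 0.7693.

0.7693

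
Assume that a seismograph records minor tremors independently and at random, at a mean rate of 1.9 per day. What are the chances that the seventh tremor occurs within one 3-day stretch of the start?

Over the interval, μ = 1.9 × 3 = 5.7 (a 3-day stretch = 3 days).
The seventh arrival falls in the interval iff at least 7 events occur there: P(S_7 ≤ t) = P(N ≥ 7) = 1 − P(N ≤ 6) ≈ 0.3456.

0.3456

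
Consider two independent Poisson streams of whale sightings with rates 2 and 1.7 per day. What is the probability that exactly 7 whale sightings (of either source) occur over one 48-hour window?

0.1474

Independent Poisson processes superpose: combined rate λ = 2 + 1.7 = 3.7 per day.
Over the interval, μ = 3.7 × 2 = 7.4 (a 48-hour window = 2 days).
P(N = 7) = e^(−7.4) · 7.4^7/7! ≈ 0.1474.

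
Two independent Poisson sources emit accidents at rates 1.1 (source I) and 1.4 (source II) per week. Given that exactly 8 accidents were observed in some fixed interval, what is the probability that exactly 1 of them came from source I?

0.0608

Given the total, each event is independently from source I with probability p = λ_I/(λ_I+λ_II) = 1.1/2.5 = 0.4400.
So K ~ Binomial(8, 1.1/2.5): P(K = 1) = C(8,1) · (1.1/2.5)^1 · (1.4/2.5)^7 ≈ 0.0608.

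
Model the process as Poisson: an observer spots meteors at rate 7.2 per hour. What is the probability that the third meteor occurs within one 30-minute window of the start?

0.6973

Over the interval, μ = 7.2 × 0.5 = 3.6 (a 30-minute window = 0.5 hours).
The third arrival falls in the interval iff at least 3 events occur there: P(S_3 ≤ t) = P(N ≥ 3) = 1 − P(N ≤ 2) ≈ 0.6973.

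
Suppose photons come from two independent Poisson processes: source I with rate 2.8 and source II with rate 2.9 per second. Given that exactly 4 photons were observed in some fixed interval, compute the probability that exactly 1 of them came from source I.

Given the total, each event is independently from source I with probability p = λ_I/(λ_I+λ_II) = 2.8/5.7 ≈ 0.4912.
So K ~ Binomial(4, 2.8/5.7): P(K = 1) = C(4,1) · (2.8/5.7)^1 · (2.9/5.7)^3 ≈ 0.2588.

0.2588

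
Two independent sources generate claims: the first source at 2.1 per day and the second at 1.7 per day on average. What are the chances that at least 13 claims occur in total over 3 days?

Independent Poisson processes superpose: combined rate λ = 2.1 + 1.7 = 3.8 per day.
Over the interval, μ = 3.8 × 3 = 11.4 (3 days).
P(N ≥ 13) = 1 − P(N ≤ 12) ≈ 0.3558.

0.3558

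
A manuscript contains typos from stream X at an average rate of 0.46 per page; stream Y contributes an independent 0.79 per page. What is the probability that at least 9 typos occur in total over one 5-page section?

0.1796

Independent Poisson processes superpose: combined rate λ = 0.46 + 0.79 = 1.25 per page.
Over the interval, μ = 1.25 × 5 = 6.25 (a 5-page section = 5 pages).
P(N ≥ 9) = 1 − P(N ≤ 8) ≈ 0.1796.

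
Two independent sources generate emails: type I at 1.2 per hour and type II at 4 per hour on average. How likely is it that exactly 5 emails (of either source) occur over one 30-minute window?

0.0735

Independent Poisson processes superpose: combined rate λ = 1.2 + 4 = 5.2 per hour.
Over the interval, μ = 5.2 × 0.5 = 2.6 (a 30-minute window = 0.5 hours).
P(N = 5) = e^(−2.6) · 2.6^5/5! ≈ 0.0735.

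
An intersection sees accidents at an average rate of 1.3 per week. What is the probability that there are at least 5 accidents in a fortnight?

0.1226

Over the interval, μ = 1.3 × 2 = 2.6 (a fortnight = 2 weeks).
P(N ≥ 5) = 1 − P(N ≤ 4) = 1 − Σ_{j=0}^{4} e^(−μ) μ^j/j! ≈ 0.1226.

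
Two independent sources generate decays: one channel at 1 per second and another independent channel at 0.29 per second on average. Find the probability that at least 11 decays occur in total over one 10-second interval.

Independent Poisson processes superpose: combined rate λ = 1 + 0.29 = 1.29 per second.
Over the interval, μ = 1.29 × 10 = 12.9 (a 10-second interval = 10 seconds).
P(N ≥ 11) = 1 − P(N ≤ 10) ≈ 0.7396.

0.7396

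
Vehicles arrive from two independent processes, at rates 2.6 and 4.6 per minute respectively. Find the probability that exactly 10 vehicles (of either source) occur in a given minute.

Independent Poisson processes superpose: combined rate λ = 2.6 + 4.6 = 7.2 per minute.
So μ = 7.2.
P(N = 10) = e^(−7.2) · 7.2^10/10! ≈ 0.0770.

0.0770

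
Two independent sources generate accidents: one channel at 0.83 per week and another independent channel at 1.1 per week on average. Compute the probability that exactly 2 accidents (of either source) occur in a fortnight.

Independent Poisson processes superpose: combined rate λ = 0.83 + 1.1 = 1.93 per week.
Over the interval, μ = 1.93 × 2 = 3.86 (a fortnight = 2 weeks).
P(N = 2) = e^(−3.86) · 3.86^2/2! ≈ 0.1570.

0.1570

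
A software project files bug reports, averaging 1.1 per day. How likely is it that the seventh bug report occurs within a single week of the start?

Over the interval, μ = 1.1 × 7 = 7.7 (a week = 7 days).
The seventh arrival falls in the interval iff at least 7 events occur there: P(S_7 ≤ t) = P(N ≥ 7) = 1 − P(N ≤ 6) ≈ 0.6486.

0.6486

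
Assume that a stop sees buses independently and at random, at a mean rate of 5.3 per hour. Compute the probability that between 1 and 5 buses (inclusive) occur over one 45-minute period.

Over the interval, μ = 5.3 × 0.75 = 3.975 (a 45-minute period = 0.75 hours).
P(1 ≤ N ≤ 5) = Σ_{j=1}^{5} e^(−3.975) · 3.975^j/j! ≈ 0.7702.

0.7702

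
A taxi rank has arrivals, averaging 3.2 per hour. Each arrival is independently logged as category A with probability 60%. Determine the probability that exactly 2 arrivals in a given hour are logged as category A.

0.2702

Thinning: the arrivals that are logged as category A themselves form a Poisson process with rate 0.6 × 3.2 = 1.92 per hour.
So μ = 1.92.
P(N = 2) = e^(−1.92) · 1.92^2/2! ≈ 0.2702.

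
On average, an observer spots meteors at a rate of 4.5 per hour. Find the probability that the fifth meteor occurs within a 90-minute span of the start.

Over the interval, μ = 4.5 × 1.5 = 6.75 (a 90-minute span = 1.5 hours).
The fifth arrival falls in the interval iff at least 5 events occur there: P(S_5 ≤ t) = P(N ≥ 5) = 1 − P(N ≤ 4) ≈ 0.8030.

0.8030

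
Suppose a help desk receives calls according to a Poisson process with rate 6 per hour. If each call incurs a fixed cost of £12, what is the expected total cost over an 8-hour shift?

£576

E[N] = 6 × 8 = 48 (an 8-hour shift = 8 hours); E[cost] = 48 × £12 = £576.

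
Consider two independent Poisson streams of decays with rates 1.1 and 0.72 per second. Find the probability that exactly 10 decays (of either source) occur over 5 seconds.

0.1198

Independent Poisson processes superpose: combined rate λ = 1.1 + 0.72 = 1.82 per second.
Over the interval, μ = 1.82 × 5 = 9.1 (5 seconds).
P(N = 10) = e^(−9.1) · 9.1^10/10! ≈ 0.1198.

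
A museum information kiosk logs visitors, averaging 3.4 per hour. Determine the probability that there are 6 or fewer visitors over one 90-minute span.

0.7474

Over the interval, μ = 3.4 × 1.5 = 5.1 (a 90-minute span = 1.5 hours).
P(N ≤ 6) = Σ_{j=0}^{6} e^(−μ) μ^j/j! ≈ 0.7474.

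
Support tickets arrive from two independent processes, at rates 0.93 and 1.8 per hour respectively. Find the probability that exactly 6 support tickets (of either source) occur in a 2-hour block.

0.1565

Independent Poisson processes superpose: combined rate λ = 0.93 + 1.8 = 2.73 per hour.
Over the interval, μ = 2.73 × 2 = 5.46 (a 2-hour block = 2 hours).
P(N = 6) = e^(−5.46) · 5.46^6/6! ≈ 0.1565.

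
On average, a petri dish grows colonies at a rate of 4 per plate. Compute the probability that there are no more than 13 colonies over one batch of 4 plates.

0.2745

Over the interval, μ = 4 × 4 = 16 (a batch of 4 plates = 4 plates).
P(N ≤ 13) = Σ_{j=0}^{13} e^(−μ) μ^j/j! ≈ 0.2745.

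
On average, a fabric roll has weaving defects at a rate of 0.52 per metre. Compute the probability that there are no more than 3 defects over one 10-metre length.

Over the interval, μ = 0.52 × 10 = 5.2 (a 10-metre length = 10 metres).
P(N ≤ 3) = Σ_{j=0}^{3} e^(−μ) μ^j/j! ≈ 0.2381.

0.2381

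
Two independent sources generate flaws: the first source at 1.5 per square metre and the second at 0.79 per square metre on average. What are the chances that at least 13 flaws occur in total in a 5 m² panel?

Independent Poisson processes superpose: combined rate λ = 1.5 + 0.79 = 2.29 per square metre.
Over the interval, μ = 2.29 × 5 = 11.45 (a 5 m² panel = 5 square metres).
P(N ≥ 13) = 1 − P(N ≤ 12) ≈ 0.3614.

0.3614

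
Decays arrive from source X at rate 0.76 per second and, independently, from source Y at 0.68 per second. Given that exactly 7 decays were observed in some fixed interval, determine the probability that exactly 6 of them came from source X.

Given the total, each event is independently from source X with probability p = λ_X/(λ_X+λ_Y) = 0.76/1.44 ≈ 0.5278.
So K ~ Binomial(7, 0.76/1.44): P(K = 6) = C(7,6) · (0.76/1.44)^6 · (0.68/1.44)^1 ≈ 0.0714.

0.0714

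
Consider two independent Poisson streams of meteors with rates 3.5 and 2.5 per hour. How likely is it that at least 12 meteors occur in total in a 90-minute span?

0.1970

Independent Poisson processes superpose: combined rate λ = 3.5 + 2.5 = 6 per hour.
Over the interval, μ = 6 × 1.5 = 9 (a 90-minute span = 1.5 hours).
P(N ≥ 12) = 1 − P(N ≤ 11) ≈ 0.1970.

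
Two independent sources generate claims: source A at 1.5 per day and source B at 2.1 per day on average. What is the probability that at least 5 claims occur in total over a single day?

Independent Poisson processes superpose: combined rate λ = 1.5 + 2.1 = 3.6 per day.
So μ = 3.6.
P(N ≥ 5) = 1 − P(N ≤ 4) ≈ 0.2936.

0.2936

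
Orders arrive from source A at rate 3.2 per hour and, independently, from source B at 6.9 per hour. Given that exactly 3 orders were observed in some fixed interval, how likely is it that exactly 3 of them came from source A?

0.0318

Given the total, each event is independently from source A with probability p = λ_A/(λ_A+λ_B) = 3.2/10.1 ≈ 0.3168.
So K ~ Binomial(3, 3.2/10.1): P(K = 3) = C(3,3) · (3.2/10.1)^3 · (6.9/10.1)^0 ≈ 0.0318.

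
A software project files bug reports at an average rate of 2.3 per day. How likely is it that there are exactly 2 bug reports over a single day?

With mean μ = 2.3 per day,
P(N = 2) = e^(−μ) μ^2/2! = e^(−2.3) · 2.3^2/2 ≈ 0.2652.

0.2652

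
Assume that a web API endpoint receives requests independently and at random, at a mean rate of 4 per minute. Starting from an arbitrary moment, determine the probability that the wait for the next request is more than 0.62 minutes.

The wait for the next event is exponential with rate λ = 4 per minute.
P(T > 0.62) = e^(−λt) = e^(−4 × 0.62) = e^(−2.48) ≈ 0.0837.

0.0837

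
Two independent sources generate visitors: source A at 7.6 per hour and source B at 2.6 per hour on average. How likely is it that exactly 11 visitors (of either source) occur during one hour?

0.1158

Independent Poisson processes superpose: combined rate λ = 7.6 + 2.6 = 10.2 per hour.
So μ = 10.2.
P(N = 11) = e^(−10.2) · 10.2^11/11! ≈ 0.1158.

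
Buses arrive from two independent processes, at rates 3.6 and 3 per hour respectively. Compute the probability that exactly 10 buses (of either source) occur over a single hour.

Independent Poisson processes superpose: combined rate λ = 3.6 + 3 = 6.6 per hour.
So μ = 6.6.
P(N = 10) = e^(−6.6) · 6.6^10/10! ≈ 0.0588.

0.0588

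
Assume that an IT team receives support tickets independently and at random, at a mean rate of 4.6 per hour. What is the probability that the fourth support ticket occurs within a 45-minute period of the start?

Over the interval, μ = 4.6 × 0.75 = 3.45 (a 45-minute period = 0.75 hours).
The fourth arrival falls in the interval iff at least 4 events occur there: P(S_4 ≤ t) = P(N ≥ 4) = 1 − P(N ≤ 3) ≈ 0.4525.

0.4525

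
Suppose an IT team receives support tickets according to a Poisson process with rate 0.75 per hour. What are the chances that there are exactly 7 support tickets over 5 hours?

0.0487

Over the interval, μ = 0.75 × 5 = 3.75 (5 hours).
P(N = 7) = e^(−μ) μ^7/7! = e^(−3.75) · 3.75^7/5040 ≈ 0.0487.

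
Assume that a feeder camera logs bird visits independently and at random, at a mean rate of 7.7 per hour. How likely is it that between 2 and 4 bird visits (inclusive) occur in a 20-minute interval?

Over the interval, μ = 7.7 × 1/3 ≈ 2.56667 (a 20-minute interval = 1/3 hours).
P(2 ≤ N ≤ 4) = Σ_{j=2}^{4} e^(−2.56667) · 2.56667^j/j! ≈ 0.6082.

0.6082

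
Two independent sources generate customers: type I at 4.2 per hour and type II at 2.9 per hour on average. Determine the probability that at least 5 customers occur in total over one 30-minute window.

0.2840

Independent Poisson processes superpose: combined rate λ = 4.2 + 2.9 = 7.1 per hour.
Over the interval, μ = 7.1 × 0.5 = 3.55 (a 30-minute window = 0.5 hours).
P(N ≥ 5) = 1 − P(N ≤ 4) ≈ 0.2840.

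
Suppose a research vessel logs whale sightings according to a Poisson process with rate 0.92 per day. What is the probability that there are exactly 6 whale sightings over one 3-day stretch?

0.0389

Over the interval, μ = 0.92 × 3 = 2.76 (a 3-day stretch = 3 days).
P(N = 6) = e^(−μ) μ^6/6! = e^(−2.76) · 2.76^6/720 ≈ 0.0389.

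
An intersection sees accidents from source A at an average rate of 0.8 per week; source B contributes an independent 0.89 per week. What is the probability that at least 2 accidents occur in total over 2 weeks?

0.8509

Independent Poisson processes superpose: combined rate λ = 0.8 + 0.89 = 1.69 per week.
Over the interval, μ = 1.69 × 2 = 3.38 (2 weeks).
P(N ≥ 2) = 1 − P(N ≤ 1) ≈ 0.8509.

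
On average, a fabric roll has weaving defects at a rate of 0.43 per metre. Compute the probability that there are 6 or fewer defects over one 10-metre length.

Over the interval, μ = 0.43 × 10 = 4.3 (a 10-metre length = 10 metres).
P(N ≤ 6) = Σ_{j=0}^{6} e^(−μ) μ^j/j! ≈ 0.8558.

0.8558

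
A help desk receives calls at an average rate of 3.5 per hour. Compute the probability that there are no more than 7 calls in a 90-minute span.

Over the interval, μ = 3.5 × 1.5 = 5.25 (a 90-minute span = 1.5 hours).
P(N ≤ 7) = Σ_{j=0}^{7} e^(−μ) μ^j/j! ≈ 0.8392.

0.8392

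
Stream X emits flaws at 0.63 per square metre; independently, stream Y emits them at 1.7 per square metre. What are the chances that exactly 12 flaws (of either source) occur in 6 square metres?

Independent Poisson processes superpose: combined rate λ = 0.63 + 1.7 = 2.33 per square metre.
Over the interval, μ = 2.33 × 6 = 13.98 (6 square metres).
P(N = 12) = e^(−13.98) · 13.98^12/12! ≈ 0.0987.

0.0987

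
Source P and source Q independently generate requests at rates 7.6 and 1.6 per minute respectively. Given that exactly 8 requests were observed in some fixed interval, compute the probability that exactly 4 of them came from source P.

Given the total, each event is independently from source P with probability p = λ_P/(λ_P+λ_Q) = 7.6/9.2 ≈ 0.8261.
So K ~ Binomial(8, 7.6/9.2): P(K = 4) = C(8,4) · (7.6/9.2)^4 · (1.6/9.2)^4 ≈ 0.0298.

0.0298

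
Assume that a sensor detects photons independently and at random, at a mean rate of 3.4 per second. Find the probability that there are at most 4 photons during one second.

With mean μ = 3.4 per second,
P(N ≤ 4) = Σ_{j=0}^{4} e^(−μ) μ^j/j! ≈ 0.7442.

0.7442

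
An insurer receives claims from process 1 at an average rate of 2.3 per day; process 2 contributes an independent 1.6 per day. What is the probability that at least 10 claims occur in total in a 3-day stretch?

Independent Poisson processes superpose: combined rate λ = 2.3 + 1.6 = 3.9 per day.
Over the interval, μ = 3.9 × 3 = 11.7 (a 3-day stretch = 3 days).
P(N ≥ 10) = 1 − P(N ≤ 9) ≈ 0.7304.

0.7304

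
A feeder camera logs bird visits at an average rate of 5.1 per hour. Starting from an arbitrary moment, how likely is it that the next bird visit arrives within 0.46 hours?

0.9042

Inter-arrival times are exponential with rate λ = 5.1 per hour.
P(T ≤ 0.46) = 1 − e^(−λt) = 1 − e^(−5.1 × 0.46) = 1 − e^(−2.346) ≈ 0.9042.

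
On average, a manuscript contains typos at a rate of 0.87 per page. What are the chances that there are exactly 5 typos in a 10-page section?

Over the interval, μ = 0.87 × 10 = 8.7 (a 10-page section = 10 pages).
P(N = 5) = e^(−μ) μ^5/5! = e^(−8.7) · 8.7^5/120 ≈ 0.0692.

0.0692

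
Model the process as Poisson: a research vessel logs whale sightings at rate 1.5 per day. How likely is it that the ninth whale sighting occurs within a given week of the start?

Over the interval, μ = 1.5 × 7 = 10.5 (a week = 7 days).
The ninth arrival falls in the interval iff at least 9 events occur there: P(S_9 ≤ t) = P(N ≥ 9) = 1 − P(N ≤ 8) ≈ 0.7206.

0.7206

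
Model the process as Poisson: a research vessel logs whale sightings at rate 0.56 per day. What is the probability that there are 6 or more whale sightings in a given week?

0.2025

Over the interval, μ = 0.56 × 7 = 3.92 (a week = 7 days).
P(N ≥ 6) = 1 − P(N ≤ 5) = 1 − Σ_{j=0}^{5} e^(−μ) μ^j/j! ≈ 0.2025.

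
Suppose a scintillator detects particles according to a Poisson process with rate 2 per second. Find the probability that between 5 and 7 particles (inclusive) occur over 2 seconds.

0.3200

Over the interval, μ = 2 × 2 = 4 (2 seconds).
P(5 ≤ N ≤ 7) = Σ_{j=5}^{7} e^(−4) · 4^j/j! ≈ 0.3200.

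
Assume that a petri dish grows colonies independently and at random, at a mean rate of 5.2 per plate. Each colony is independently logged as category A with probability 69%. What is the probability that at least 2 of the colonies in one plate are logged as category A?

Thinning: the colonies that are logged as category A themselves form a Poisson process with rate 0.69 × 5.2 = 3.588 per plate.
So μ = 3.588.
P(N ≥ 2) = 1 − P(N ≤ 1) ≈ 0.8731.

0.8731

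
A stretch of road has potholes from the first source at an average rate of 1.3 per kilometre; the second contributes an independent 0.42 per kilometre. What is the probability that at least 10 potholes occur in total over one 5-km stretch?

Independent Poisson processes superpose: combined rate λ = 1.3 + 0.42 = 1.72 per kilometre.
Over the interval, μ = 1.72 × 5 = 8.6 (a 5-km stretch = 5 kilometres).
P(N ≥ 10) = 1 − P(N ≤ 9) ≈ 0.3600.

0.3600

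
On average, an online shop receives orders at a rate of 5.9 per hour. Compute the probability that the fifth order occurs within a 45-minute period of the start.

0.4536

Over the interval, μ = 5.9 × 0.75 = 4.425 (a 45-minute period = 0.75 hours).
The fifth arrival falls in the interval iff at least 5 events occur there: P(S_5 ≤ t) = P(N ≥ 5) = 1 − P(N ≤ 4) ≈ 0.4536.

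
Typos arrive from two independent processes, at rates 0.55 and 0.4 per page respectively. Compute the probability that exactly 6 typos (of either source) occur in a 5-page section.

Independent Poisson processes superpose: combined rate λ = 0.55 + 0.4 = 0.95 per page.
Over the interval, μ = 0.95 × 5 = 4.75 (a 5-page section = 5 pages).
P(N = 6) = e^(−4.75) · 4.75^6/6! ≈ 0.1380.

0.1380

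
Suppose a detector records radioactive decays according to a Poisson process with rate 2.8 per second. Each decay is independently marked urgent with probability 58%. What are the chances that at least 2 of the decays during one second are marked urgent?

Thinning: the decays that are marked urgent themselves form a Poisson process with rate 0.58 × 2.8 = 1.624 per second.
So μ = 1.624.
P(N ≥ 2) = 1 − P(N ≤ 1) ≈ 0.4828.

0.4828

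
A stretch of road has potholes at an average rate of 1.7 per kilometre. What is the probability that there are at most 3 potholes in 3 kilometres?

Over the interval, μ = 1.7 × 3 = 5.1 (3 kilometres).
P(N ≤ 3) = Σ_{j=0}^{3} e^(−μ) μ^j/j! ≈ 0.2513.

0.2513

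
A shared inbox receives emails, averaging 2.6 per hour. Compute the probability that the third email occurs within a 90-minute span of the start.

0.7469

Over the interval, μ = 2.6 × 1.5 = 3.9 (a 90-minute span = 1.5 hours).
The third arrival falls in the interval iff at least 3 events occur there: P(S_3 ≤ t) = P(N ≥ 3) = 1 − P(N ≤ 2) ≈ 0.7469.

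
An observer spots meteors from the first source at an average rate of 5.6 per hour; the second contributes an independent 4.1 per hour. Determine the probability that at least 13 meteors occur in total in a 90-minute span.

Independent Poisson processes superpose: combined rate λ = 5.6 + 4.1 = 9.7 per hour.
Over the interval, μ = 9.7 × 1.5 = 14.55 (a 90-minute span = 1.5 hours).
P(N ≥ 13) = 1 − P(N ≤ 12) ≈ 0.6934.

0.6934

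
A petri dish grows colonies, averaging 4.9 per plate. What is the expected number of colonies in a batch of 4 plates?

19.6

E[N] = λt = 4.9 × 4 = 19.6 (a batch of 4 plates = 4 plates).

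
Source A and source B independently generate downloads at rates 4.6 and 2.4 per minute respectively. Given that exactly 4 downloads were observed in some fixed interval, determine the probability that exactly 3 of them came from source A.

0.3892

Given the total, each event is independently from source A with probability p = λ_A/(λ_A+λ_B) = 4.6/7 ≈ 0.6571.
So K ~ Binomial(4, 4.6/7): P(K = 3) = C(4,3) · (4.6/7)^3 · (2.4/7)^1 ≈ 0.3892.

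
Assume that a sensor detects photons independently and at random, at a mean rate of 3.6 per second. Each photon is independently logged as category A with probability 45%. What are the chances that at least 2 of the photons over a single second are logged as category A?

0.4815

Thinning: the photons that are logged as category A themselves form a Poisson process with rate 0.45 × 3.6 = 1.62 per second.
So μ = 1.62.
P(N ≥ 2) = 1 − P(N ≤ 1) ≈ 0.4815.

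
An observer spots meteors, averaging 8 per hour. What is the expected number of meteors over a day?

E[N] = λt = 8 × 24 = 192 (a day = 24 hours).

192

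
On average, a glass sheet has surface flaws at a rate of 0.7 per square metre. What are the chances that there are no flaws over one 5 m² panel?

Over the interval, μ = 0.7 × 5 = 3.5 (a 5 m² panel = 5 square metres).
P(N = 0) = e^(−μ) μ^0/0! = e^(−3.5) · 3.5^0/1 ≈ 0.0302.

0.0302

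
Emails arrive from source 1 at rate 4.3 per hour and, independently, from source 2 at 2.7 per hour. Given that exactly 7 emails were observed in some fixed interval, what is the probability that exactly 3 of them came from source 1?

0.1796

Given the total, each event is independently from source 1 with probability p = λ_1/(λ_1+λ_2) = 4.3/7 ≈ 0.6143.
So K ~ Binomial(7, 4.3/7): P(K = 3) = C(7,3) · (4.3/7)^3 · (2.7/7)^4 ≈ 0.1796.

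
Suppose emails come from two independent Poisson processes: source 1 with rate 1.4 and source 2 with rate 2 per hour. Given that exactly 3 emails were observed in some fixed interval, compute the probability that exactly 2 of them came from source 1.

0.2992

Given the total, each event is independently from source 1 with probability p = λ_1/(λ_1+λ_2) = 1.4/3.4 ≈ 0.4118.
So K ~ Binomial(3, 1.4/3.4): P(K = 2) = C(3,2) · (1.4/3.4)^2 · (2/3.4)^1 ≈ 0.2992.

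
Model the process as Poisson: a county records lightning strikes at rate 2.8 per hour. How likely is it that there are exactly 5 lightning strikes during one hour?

0.0872

With mean μ = 2.8 per hour,
P(N = 5) = e^(−μ) μ^5/5! = e^(−2.8) · 2.8^5/120 ≈ 0.0872.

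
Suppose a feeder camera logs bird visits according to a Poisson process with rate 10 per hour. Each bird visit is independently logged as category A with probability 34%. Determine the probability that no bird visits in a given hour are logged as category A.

Thinning: the bird visits that are logged as category A themselves form a Poisson process with rate 0.34 × 10 = 3.4 per hour.
So μ = 3.4.
P(N = 0) = e^(−3.4) · 3.4^0/0! ≈ 0.0334.

0.0334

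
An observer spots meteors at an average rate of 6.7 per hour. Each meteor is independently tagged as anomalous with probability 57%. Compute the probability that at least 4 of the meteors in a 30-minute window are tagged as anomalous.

0.1269

Thinning: the meteors that are tagged as anomalous themselves form a Poisson process with rate 0.57 × 6.7 = 3.819 per hour.
Over the interval, μ = 3.819 × 0.5 = 1.9095 (a 30-minute window = 0.5 hours).
P(N ≥ 4) = 1 − P(N ≤ 3) ≈ 0.1269.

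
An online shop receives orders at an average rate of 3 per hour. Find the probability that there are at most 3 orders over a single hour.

0.6472

With mean μ = 3 per hour,
P(N ≤ 3) = Σ_{j=0}^{3} e^(−μ) μ^j/j! ≈ 0.6472.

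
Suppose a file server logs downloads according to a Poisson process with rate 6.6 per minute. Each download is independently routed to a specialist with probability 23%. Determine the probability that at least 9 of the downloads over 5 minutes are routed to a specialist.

0.3504

Thinning: the downloads that are routed to a specialist themselves form a Poisson process with rate 0.23 × 6.6 = 1.518 per minute.
Over the interval, μ = 1.518 × 5 = 7.59 (5 minutes).
P(N ≥ 9) = 1 − P(N ≤ 8) ≈ 0.3504.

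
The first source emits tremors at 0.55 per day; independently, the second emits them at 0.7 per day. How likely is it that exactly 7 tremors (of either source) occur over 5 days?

Independent Poisson processes superpose: combined rate λ = 0.55 + 0.7 = 1.25 per day.
Over the interval, μ = 1.25 × 5 = 6.25 (5 days).
P(N = 7) = e^(−6.25) · 6.25^7/7! ≈ 0.1427.

0.1427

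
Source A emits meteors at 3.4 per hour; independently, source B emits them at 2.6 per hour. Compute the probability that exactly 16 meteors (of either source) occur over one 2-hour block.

Independent Poisson processes superpose: combined rate λ = 3.4 + 2.6 = 6 per hour.
Over the interval, μ = 6 × 2 = 12 (a 2-hour block = 2 hours).
P(N = 16) = e^(−12) · 12^16/16! ≈ 0.0543.

0.0543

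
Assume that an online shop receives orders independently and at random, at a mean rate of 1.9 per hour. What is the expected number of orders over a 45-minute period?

1.425

E[N] = λt = 1.9 × 0.75 = 1.425 (a 45-minute period = 0.75 hours).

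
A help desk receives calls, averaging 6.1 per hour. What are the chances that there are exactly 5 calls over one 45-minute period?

Over the interval, μ = 6.1 × 0.75 = 4.575 (a 45-minute period = 0.75 hours).
P(N = 5) = e^(−μ) μ^5/5! = e^(−4.575) · 4.575^5/120 ≈ 0.1721.

0.1721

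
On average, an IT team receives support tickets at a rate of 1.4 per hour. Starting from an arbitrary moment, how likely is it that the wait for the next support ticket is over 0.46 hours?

0.5252

The wait for the next event is exponential with rate λ = 1.4 per hour.
P(T > 0.46) = e^(−λt) = e^(−1.4 × 0.46) = e^(−0.644) ≈ 0.5252.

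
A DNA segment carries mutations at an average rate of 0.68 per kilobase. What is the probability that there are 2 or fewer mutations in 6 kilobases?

0.2266

Over the interval, μ = 0.68 × 6 = 4.08 (6 kilobases).
P(N ≤ 2) = Σ_{j=0}^{2} e^(−μ) μ^j/j! ≈ 0.2266.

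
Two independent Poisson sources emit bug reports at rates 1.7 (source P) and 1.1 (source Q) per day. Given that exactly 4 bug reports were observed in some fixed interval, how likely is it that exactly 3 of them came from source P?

Given the total, each event is independently from source P with probability p = λ_P/(λ_P+λ_Q) = 1.7/2.8 ≈ 0.6071.
So K ~ Binomial(4, 1.7/2.8): P(K = 3) = C(4,3) · (1.7/2.8)^3 · (1.1/2.8)^1 ≈ 0.3517.

0.3517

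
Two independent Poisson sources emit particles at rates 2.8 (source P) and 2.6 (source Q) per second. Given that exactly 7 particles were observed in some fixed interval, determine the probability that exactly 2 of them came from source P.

Given the total, each event is independently from source P with probability p = λ_P/(λ_P+λ_Q) = 2.8/5.4 ≈ 0.5185.
So K ~ Binomial(7, 2.8/5.4): P(K = 2) = C(7,2) · (2.8/5.4)^2 · (2.6/5.4)^5 ≈ 0.1461.

0.1461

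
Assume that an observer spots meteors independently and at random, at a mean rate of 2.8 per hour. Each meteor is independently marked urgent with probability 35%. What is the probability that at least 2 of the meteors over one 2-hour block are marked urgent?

Thinning: the meteors that are marked urgent themselves form a Poisson process with rate 0.35 × 2.8 = 0.98 per hour.
Over the interval, μ = 0.98 × 2 = 1.96 (a 2-hour block = 2 hours).
P(N ≥ 2) = 1 − P(N ≤ 1) ≈ 0.5831.

0.5831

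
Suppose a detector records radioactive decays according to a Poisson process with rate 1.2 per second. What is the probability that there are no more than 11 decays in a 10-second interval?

Over the interval, μ = 1.2 × 10 = 12 (a 10-second interval = 10 seconds).
P(N ≤ 11) = Σ_{j=0}^{11} e^(−μ) μ^j/j! ≈ 0.4616.

0.4616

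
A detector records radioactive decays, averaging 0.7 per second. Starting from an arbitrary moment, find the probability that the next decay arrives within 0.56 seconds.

0.3243

Inter-arrival times are exponential with rate λ = 0.7 per second.
P(T ≤ 0.56) = 1 − e^(−λt) = 1 − e^(−0.7 × 0.56) = 1 − e^(−0.392) ≈ 0.3243.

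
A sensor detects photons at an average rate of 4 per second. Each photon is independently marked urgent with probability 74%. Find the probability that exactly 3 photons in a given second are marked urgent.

0.2240

Thinning: the photons that are marked urgent themselves form a Poisson process with rate 0.74 × 4 = 2.96 per second.
So μ = 2.96.
P(N = 3) = e^(−2.96) · 2.96^3/3! ≈ 0.2240.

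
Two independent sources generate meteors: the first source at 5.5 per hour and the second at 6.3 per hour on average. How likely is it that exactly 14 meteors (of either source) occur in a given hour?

0.0874

Independent Poisson processes superpose: combined rate λ = 5.5 + 6.3 = 11.8 per hour.
So μ = 11.8.
P(N = 14) = e^(−11.8) · 11.8^14/14! ≈ 0.0874.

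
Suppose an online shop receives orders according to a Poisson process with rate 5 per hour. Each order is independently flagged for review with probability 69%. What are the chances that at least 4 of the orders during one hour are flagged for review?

Thinning: the orders that are flagged for review themselves form a Poisson process with rate 0.69 × 5 = 3.45 per hour.
So μ = 3.45.
P(N ≥ 4) = 1 − P(N ≤ 3) ≈ 0.4525.

0.4525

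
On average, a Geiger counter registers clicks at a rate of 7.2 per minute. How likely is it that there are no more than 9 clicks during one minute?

With mean μ = 7.2 per minute,
P(N ≤ 9) = Σ_{j=0}^{9} e^(−μ) μ^j/j! ≈ 0.8096.

0.8096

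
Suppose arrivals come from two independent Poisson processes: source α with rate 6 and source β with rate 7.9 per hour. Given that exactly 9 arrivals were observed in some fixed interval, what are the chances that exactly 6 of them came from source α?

Given the total, each event is independently from source α with probability p = λ_α/(λ_α+λ_β) = 6/13.9 ≈ 0.4317.
So K ~ Binomial(9, 6/13.9): P(K = 6) = C(9,6) · (6/13.9)^6 · (7.9/13.9)^3 ≈ 0.0998.

0.0998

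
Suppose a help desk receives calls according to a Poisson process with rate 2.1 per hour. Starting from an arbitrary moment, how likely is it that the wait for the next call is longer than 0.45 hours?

0.3887

The wait for the next event is exponential with rate λ = 2.1 per hour.
P(T > 0.45) = e^(−λt) = e^(−2.1 × 0.45) = e^(−0.945) ≈ 0.3887.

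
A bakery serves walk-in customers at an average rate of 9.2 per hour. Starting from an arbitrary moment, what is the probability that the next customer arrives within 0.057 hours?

0.4081

Inter-arrival times are exponential with rate λ = 9.2 per hour.
P(T ≤ 0.057) = 1 − e^(−λt) = 1 − e^(−9.2 × 0.057) = 1 − e^(−0.5244) ≈ 0.4081.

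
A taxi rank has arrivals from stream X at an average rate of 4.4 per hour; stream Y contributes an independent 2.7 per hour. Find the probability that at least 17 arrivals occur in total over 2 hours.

Independent Poisson processes superpose: combined rate λ = 4.4 + 2.7 = 7.1 per hour.
Over the interval, μ = 7.1 × 2 = 14.2 (2 hours).
P(N ≥ 17) = 1 − P(N ≤ 16) ≈ 0.2616.

0.2616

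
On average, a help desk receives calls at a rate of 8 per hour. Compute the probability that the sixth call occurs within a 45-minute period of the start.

0.5543

Over the interval, μ = 8 × 0.75 = 6 (a 45-minute period = 0.75 hours).
The sixth arrival falls in the interval iff at least 6 events occur there: P(S_6 ≤ t) = P(N ≥ 6) = 1 − P(N ≤ 5) ≈ 0.5543.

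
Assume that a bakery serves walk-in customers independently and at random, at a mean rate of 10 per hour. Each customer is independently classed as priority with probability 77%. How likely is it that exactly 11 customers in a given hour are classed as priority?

Thinning: the customers that are classed as priority themselves form a Poisson process with rate 0.77 × 10 = 7.7 per hour.
So μ = 7.7.
P(N = 11) = e^(−7.7) · 7.7^11/11! ≈ 0.0640.

0.0640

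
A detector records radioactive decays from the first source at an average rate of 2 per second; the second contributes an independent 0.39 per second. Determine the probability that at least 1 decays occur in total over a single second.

Independent Poisson processes superpose: combined rate λ = 2 + 0.39 = 2.39 per second.
So μ = 2.39.
P(N ≥ 1) = 1 − P(N ≤ 0) ≈ 0.9084.

0.9084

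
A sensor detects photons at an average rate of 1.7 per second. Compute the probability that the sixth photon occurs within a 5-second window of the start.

0.8504

Over the interval, μ = 1.7 × 5 = 8.5 (a 5-second window = 5 seconds).
The sixth arrival falls in the interval iff at least 6 events occur there: P(S_6 ≤ t) = P(N ≥ 6) = 1 − P(N ≤ 5) ≈ 0.8504.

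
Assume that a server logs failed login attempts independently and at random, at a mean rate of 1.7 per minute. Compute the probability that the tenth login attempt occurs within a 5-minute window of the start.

0.3470

Over the interval, μ = 1.7 × 5 = 8.5 (a 5-minute window = 5 minutes).
The tenth arrival falls in the interval iff at least 10 events occur there: P(S_10 ≤ t) = P(N ≥ 10) = 1 − P(N ≤ 9) ≈ 0.3470.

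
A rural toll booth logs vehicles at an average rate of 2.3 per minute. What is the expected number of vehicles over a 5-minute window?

E[N] = λt = 2.3 × 5 = 11.5 (a 5-minute window = 5 minutes).

11.5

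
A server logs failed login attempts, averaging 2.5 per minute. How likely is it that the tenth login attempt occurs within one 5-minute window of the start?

Over the interval, μ = 2.5 × 5 = 12.5 (a 5-minute window = 5 minutes).
The tenth arrival falls in the interval iff at least 10 events occur there: P(S_10 ≤ t) = P(N ≥ 10) = 1 − P(N ≤ 9) ≈ 0.7986.

0.7986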